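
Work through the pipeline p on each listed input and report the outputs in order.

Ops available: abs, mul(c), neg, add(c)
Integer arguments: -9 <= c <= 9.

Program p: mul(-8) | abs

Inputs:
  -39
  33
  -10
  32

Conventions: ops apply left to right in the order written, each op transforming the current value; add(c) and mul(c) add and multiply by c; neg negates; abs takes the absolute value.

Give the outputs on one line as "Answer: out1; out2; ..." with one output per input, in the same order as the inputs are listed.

Execution, op by op:
  -39 -> 312 -> 312
  33 -> -264 -> 264
  -10 -> 80 -> 80
  32 -> -256 -> 256

312; 264; 80; 256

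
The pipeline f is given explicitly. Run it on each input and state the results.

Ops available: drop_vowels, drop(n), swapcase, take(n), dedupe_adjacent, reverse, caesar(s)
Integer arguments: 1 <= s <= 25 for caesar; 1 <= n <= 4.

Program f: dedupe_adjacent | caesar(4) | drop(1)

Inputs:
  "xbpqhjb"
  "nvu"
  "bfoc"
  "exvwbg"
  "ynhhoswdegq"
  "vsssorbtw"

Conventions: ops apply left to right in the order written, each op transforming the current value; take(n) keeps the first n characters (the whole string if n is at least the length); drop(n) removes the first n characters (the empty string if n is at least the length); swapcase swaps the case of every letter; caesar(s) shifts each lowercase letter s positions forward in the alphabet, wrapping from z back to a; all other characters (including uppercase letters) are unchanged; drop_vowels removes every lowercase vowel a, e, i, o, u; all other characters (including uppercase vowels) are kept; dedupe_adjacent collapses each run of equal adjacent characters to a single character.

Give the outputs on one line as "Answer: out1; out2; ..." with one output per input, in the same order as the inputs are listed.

"ftulnf"; "zy"; "jsg"; "bzafk"; "rlswahiku"; "wsvfxa"

Execution, op by op:
  "xbpqhjb" -> "xbpqhjb" -> "bftulnf" -> "ftulnf"
  "nvu" -> "nvu" -> "rzy" -> "zy"
  "bfoc" -> "bfoc" -> "fjsg" -> "jsg"
  "exvwbg" -> "exvwbg" -> "ibzafk" -> "bzafk"
  "ynhhoswdegq" -> "ynhoswdegq" -> "crlswahiku" -> "rlswahiku"
  "vsssorbtw" -> "vsorbtw" -> "zwsvfxa" -> "wsvfxa"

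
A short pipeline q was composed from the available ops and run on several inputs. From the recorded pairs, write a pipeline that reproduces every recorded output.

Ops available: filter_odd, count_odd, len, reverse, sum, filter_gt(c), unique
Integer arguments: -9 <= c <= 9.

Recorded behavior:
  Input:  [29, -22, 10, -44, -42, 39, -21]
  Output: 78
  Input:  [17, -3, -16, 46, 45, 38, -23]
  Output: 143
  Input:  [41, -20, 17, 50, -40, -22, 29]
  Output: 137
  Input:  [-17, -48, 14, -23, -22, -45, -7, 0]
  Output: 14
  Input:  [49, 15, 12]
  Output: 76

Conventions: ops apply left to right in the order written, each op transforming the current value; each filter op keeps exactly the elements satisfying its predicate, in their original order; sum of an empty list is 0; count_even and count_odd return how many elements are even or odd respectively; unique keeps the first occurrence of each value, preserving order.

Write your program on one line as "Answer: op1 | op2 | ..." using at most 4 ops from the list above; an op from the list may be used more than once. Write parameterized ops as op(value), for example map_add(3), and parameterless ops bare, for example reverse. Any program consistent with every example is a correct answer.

reverse | filter_gt(-6) | sum

Check, running the answer program on each example:
  [29, -22, 10, -44, -42, 39, -21] -> [-21, 39, -42, -44, 10, -22, 29] -> [39, 10, 29] -> 78
  [17, -3, -16, 46, 45, 38, -23] -> [-23, 38, 45, 46, -16, -3, 17] -> [38, 45, 46, -3, 17] -> 143
  [41, -20, 17, 50, -40, -22, 29] -> [29, -22, -40, 50, 17, -20, 41] -> [29, 50, 17, 41] -> 137
  [-17, -48, 14, -23, -22, -45, -7, 0] -> [0, -7, -45, -22, -23, 14, -48, -17] -> [0, 14] -> 14
  [49, 15, 12] -> [12, 15, 49] -> [12, 15, 49] -> 76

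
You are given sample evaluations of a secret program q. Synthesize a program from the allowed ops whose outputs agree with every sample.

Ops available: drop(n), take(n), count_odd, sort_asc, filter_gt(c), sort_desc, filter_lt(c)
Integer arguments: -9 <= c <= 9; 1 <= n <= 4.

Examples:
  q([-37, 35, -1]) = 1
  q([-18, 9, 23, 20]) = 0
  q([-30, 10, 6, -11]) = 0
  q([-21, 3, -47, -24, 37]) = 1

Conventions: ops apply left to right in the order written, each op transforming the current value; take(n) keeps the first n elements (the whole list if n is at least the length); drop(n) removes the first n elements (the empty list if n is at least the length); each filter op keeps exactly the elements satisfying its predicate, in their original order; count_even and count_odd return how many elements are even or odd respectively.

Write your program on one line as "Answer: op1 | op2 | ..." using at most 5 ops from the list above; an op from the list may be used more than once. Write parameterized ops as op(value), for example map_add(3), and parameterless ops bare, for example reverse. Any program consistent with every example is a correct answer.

drop(1) | filter_lt(6) | filter_gt(-5) | count_odd

Check, running the answer program on each example:
  [-37, 35, -1] -> [35, -1] -> [-1] -> [-1] -> 1
  [-18, 9, 23, 20] -> [9, 23, 20] -> [] -> [] -> 0
  [-30, 10, 6, -11] -> [10, 6, -11] -> [-11] -> [] -> 0
  [-21, 3, -47, -24, 37] -> [3, -47, -24, 37] -> [3, -47, -24] -> [3] -> 1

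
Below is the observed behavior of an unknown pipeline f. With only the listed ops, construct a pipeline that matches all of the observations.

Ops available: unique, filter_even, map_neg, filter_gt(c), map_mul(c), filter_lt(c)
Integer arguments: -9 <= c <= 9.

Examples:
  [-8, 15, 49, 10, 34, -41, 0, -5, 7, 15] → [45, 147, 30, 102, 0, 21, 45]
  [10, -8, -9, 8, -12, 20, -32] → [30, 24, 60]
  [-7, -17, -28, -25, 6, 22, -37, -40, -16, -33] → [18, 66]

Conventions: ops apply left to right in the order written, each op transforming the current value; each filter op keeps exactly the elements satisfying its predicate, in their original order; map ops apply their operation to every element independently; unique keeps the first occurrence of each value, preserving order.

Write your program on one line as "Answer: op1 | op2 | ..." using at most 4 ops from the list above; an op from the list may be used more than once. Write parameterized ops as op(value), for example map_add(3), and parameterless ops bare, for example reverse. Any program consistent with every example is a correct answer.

filter_gt(-8) | map_mul(-3) | map_neg | filter_gt(-3)

Check, running the answer program on each example:
  [-8, 15, 49, 10, 34, -41, 0, -5, 7, 15] -> [15, 49, 10, 34, 0, -5, 7, 15] -> [-45, -147, -30, -102, 0, 15, -21, -45] -> [45, 147, 30, 102, 0, -15, 21, 45] -> [45, 147, 30, 102, 0, 21, 45]
  [10, -8, -9, 8, -12, 20, -32] -> [10, 8, 20] -> [-30, -24, -60] -> [30, 24, 60] -> [30, 24, 60]
  [-7, -17, -28, -25, 6, 22, -37, -40, -16, -33] -> [-7, 6, 22] -> [21, -18, -66] -> [-21, 18, 66] -> [18, 66]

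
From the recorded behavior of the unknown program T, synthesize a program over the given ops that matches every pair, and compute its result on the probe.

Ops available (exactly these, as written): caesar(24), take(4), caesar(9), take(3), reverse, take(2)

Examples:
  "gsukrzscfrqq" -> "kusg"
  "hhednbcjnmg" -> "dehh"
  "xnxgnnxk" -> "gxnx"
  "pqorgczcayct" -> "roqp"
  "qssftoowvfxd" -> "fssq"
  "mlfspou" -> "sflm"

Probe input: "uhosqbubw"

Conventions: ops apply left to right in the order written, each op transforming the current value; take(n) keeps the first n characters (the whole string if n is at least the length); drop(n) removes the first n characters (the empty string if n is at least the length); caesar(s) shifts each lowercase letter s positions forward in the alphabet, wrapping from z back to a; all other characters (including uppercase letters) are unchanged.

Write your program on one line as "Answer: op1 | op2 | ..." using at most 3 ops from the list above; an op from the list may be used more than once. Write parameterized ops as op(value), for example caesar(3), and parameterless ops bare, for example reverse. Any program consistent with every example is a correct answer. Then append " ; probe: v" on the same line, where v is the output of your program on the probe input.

take(4) | reverse ; probe: "sohu"

Check, running the answer program on each example:
  "gsukrzscfrqq" -> "gsuk" -> "kusg"
  "hhednbcjnmg" -> "hhed" -> "dehh"
  "xnxgnnxk" -> "xnxg" -> "gxnx"
  "pqorgczcayct" -> "pqor" -> "roqp"
  "qssftoowvfxd" -> "qssf" -> "fssq"
  "mlfspou" -> "mlfs" -> "sflm"
  probe: "uhosqbubw" -> "uhos" -> "sohu"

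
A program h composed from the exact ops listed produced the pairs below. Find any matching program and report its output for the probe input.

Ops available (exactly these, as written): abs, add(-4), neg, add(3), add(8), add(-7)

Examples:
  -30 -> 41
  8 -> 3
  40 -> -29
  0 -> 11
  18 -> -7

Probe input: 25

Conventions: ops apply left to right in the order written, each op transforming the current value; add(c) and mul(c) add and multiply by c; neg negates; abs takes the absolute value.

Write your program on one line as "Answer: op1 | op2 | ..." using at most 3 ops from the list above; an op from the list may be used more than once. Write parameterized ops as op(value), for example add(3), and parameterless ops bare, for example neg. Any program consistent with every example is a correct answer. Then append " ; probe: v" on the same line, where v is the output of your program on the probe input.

neg | add(8) | add(3) ; probe: -14

Check, running the answer program on each example:
  -30 -> 30 -> 38 -> 41
  8 -> -8 -> 0 -> 3
  40 -> -40 -> -32 -> -29
  0 -> 0 -> 8 -> 11
  18 -> -18 -> -10 -> -7
  probe: 25 -> -25 -> -17 -> -14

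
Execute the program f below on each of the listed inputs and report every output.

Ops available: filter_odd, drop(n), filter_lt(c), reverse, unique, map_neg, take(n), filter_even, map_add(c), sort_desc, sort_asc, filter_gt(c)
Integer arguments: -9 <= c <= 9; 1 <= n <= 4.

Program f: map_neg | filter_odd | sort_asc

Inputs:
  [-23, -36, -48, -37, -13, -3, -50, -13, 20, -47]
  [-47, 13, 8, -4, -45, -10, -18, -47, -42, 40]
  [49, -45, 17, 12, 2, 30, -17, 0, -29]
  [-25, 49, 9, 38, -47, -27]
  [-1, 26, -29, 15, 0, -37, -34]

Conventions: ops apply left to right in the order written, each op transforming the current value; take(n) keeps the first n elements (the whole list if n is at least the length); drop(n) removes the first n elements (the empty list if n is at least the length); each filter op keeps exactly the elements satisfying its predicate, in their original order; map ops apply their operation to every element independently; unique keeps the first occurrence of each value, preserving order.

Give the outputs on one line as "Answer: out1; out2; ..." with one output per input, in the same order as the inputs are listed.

Execution, op by op:
  [-23, -36, -48, -37, -13, -3, -50, -13, 20, -47] -> [23, 36, 48, 37, 13, 3, 50, 13, -20, 47] -> [23, 37, 13, 3, 13, 47] -> [3, 13, 13, 23, 37, 47]
  [-47, 13, 8, -4, -45, -10, -18, -47, -42, 40] -> [47, -13, -8, 4, 45, 10, 18, 47, 42, -40] -> [47, -13, 45, 47] -> [-13, 45, 47, 47]
  [49, -45, 17, 12, 2, 30, -17, 0, -29] -> [-49, 45, -17, -12, -2, -30, 17, 0, 29] -> [-49, 45, -17, 17, 29] -> [-49, -17, 17, 29, 45]
  [-25, 49, 9, 38, -47, -27] -> [25, -49, -9, -38, 47, 27] -> [25, -49, -9, 47, 27] -> [-49, -9, 25, 27, 47]
  [-1, 26, -29, 15, 0, -37, -34] -> [1, -26, 29, -15, 0, 37, 34] -> [1, 29, -15, 37] -> [-15, 1, 29, 37]

[3, 13, 13, 23, 37, 47]; [-13, 45, 47, 47]; [-49, -17, 17, 29, 45]; [-49, -9, 25, 27, 47]; [-15, 1, 29, 37]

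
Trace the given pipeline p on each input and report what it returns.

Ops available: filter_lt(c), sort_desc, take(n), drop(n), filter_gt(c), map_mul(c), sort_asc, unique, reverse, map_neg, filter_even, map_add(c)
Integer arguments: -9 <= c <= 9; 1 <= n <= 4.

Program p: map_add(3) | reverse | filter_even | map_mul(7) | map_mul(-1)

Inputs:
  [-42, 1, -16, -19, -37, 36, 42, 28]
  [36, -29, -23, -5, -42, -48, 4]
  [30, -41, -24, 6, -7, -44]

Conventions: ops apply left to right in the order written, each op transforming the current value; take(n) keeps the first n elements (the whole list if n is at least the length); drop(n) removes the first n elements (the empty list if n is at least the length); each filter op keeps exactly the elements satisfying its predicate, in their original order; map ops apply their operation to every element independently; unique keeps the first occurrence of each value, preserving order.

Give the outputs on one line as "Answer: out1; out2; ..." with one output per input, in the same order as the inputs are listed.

[238, 112, -28]; [14, 140, 182]; [28, 266]

Execution, op by op:
  [-42, 1, -16, -19, -37, 36, 42, 28] -> [-39, 4, -13, -16, -34, 39, 45, 31] -> [31, 45, 39, -34, -16, -13, 4, -39] -> [-34, -16, 4] -> [-238, -112, 28] -> [238, 112, -28]
  [36, -29, -23, -5, -42, -48, 4] -> [39, -26, -20, -2, -39, -45, 7] -> [7, -45, -39, -2, -20, -26, 39] -> [-2, -20, -26] -> [-14, -140, -182] -> [14, 140, 182]
  [30, -41, -24, 6, -7, -44] -> [33, -38, -21, 9, -4, -41] -> [-41, -4, 9, -21, -38, 33] -> [-4, -38] -> [-28, -266] -> [28, 266]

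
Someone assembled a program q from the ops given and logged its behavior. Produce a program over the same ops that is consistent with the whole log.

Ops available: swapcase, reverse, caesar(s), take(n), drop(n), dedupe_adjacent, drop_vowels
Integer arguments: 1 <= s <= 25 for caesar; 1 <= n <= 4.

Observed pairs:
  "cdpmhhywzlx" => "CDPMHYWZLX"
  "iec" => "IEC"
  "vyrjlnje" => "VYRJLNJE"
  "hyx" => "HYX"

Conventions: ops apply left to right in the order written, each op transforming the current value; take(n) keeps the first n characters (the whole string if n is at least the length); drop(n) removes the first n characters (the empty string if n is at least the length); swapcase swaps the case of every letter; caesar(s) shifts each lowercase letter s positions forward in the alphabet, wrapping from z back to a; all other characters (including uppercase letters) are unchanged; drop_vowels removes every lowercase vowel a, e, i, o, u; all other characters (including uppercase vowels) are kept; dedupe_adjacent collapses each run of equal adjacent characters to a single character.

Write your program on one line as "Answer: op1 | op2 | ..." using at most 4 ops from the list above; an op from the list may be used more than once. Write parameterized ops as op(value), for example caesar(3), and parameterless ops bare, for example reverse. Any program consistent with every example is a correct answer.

reverse | dedupe_adjacent | reverse | swapcase

Check, running the answer program on each example:
  "cdpmhhywzlx" -> "xlzwyhhmpdc" -> "xlzwyhmpdc" -> "cdpmhywzlx" -> "CDPMHYWZLX"
  "iec" -> "cei" -> "cei" -> "iec" -> "IEC"
  "vyrjlnje" -> "ejnljryv" -> "ejnljryv" -> "vyrjlnje" -> "VYRJLNJE"
  "hyx" -> "xyh" -> "xyh" -> "hyx" -> "HYX"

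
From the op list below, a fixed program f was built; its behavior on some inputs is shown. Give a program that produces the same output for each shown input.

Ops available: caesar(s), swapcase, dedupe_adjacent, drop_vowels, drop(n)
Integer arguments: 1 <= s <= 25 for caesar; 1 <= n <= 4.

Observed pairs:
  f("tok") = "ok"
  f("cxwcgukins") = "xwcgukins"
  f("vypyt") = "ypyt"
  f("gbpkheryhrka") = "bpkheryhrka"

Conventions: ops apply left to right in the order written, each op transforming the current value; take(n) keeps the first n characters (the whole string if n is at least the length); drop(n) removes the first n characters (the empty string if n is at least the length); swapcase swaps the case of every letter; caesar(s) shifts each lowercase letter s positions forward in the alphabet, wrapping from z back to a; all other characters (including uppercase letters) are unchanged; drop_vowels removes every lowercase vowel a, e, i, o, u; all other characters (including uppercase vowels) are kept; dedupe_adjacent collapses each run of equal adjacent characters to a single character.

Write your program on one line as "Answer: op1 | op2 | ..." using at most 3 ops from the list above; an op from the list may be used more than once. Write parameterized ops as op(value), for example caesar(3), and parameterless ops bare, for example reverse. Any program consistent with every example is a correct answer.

swapcase | drop(1) | swapcase

Check, running the answer program on each example:
  "tok" -> "TOK" -> "OK" -> "ok"
  "cxwcgukins" -> "CXWCGUKINS" -> "XWCGUKINS" -> "xwcgukins"
  "vypyt" -> "VYPYT" -> "YPYT" -> "ypyt"
  "gbpkheryhrka" -> "GBPKHERYHRKA" -> "BPKHERYHRKA" -> "bpkheryhrka"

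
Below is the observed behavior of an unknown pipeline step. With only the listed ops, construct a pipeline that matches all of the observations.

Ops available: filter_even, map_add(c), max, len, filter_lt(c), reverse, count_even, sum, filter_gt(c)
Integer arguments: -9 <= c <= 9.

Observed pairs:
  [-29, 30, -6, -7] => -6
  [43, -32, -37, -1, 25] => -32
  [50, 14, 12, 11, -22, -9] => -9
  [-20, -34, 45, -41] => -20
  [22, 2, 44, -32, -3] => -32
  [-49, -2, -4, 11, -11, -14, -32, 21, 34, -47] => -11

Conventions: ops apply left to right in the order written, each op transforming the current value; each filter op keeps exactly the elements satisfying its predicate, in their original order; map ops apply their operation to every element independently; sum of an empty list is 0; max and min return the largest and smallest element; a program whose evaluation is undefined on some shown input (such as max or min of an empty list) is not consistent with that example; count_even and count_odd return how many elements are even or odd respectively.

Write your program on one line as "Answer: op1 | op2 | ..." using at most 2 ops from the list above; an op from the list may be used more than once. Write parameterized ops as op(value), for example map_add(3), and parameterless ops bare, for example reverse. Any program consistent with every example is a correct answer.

filter_lt(-4) | max

Check, running the answer program on each example:
  [-29, 30, -6, -7] -> [-29, -6, -7] -> -6
  [43, -32, -37, -1, 25] -> [-32, -37] -> -32
  [50, 14, 12, 11, -22, -9] -> [-22, -9] -> -9
  [-20, -34, 45, -41] -> [-20, -34, -41] -> -20
  [22, 2, 44, -32, -3] -> [-32] -> -32
  [-49, -2, -4, 11, -11, -14, -32, 21, 34, -47] -> [-49, -11, -14, -32, -47] -> -11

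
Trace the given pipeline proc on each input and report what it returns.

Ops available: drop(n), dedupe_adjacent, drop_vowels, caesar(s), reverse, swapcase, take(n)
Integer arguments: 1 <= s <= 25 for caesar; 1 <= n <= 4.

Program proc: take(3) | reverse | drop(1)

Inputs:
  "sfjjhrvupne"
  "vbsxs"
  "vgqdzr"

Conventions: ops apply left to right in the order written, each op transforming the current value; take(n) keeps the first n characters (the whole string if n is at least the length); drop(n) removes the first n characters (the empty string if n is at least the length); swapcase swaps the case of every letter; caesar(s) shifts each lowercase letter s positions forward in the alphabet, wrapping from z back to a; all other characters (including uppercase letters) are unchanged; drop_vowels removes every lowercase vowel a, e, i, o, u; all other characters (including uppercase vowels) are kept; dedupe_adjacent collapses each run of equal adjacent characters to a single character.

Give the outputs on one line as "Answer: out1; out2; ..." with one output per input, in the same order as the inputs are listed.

Execution, op by op:
  "sfjjhrvupne" -> "sfj" -> "jfs" -> "fs"
  "vbsxs" -> "vbs" -> "sbv" -> "bv"
  "vgqdzr" -> "vgq" -> "qgv" -> "gv"

"fs"; "bv"; "gv"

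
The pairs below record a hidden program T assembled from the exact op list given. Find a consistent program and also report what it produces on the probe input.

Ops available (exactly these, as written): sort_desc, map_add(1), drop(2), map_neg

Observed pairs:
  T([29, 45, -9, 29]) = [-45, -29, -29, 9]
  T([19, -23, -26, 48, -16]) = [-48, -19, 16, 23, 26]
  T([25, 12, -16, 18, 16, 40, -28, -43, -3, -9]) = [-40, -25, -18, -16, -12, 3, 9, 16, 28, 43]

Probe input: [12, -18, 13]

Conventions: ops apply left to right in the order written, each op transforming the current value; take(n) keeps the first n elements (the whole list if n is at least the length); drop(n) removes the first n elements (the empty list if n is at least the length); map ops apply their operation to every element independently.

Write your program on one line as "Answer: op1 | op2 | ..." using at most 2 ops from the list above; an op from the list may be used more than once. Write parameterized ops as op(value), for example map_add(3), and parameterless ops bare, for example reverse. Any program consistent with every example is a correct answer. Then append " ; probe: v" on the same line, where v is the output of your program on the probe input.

sort_desc | map_neg ; probe: [-13, -12, 18]

Check, running the answer program on each example:
  [29, 45, -9, 29] -> [45, 29, 29, -9] -> [-45, -29, -29, 9]
  [19, -23, -26, 48, -16] -> [48, 19, -16, -23, -26] -> [-48, -19, 16, 23, 26]
  [25, 12, -16, 18, 16, 40, -28, -43, -3, -9] -> [40, 25, 18, 16, 12, -3, -9, -16, -28, -43] -> [-40, -25, -18, -16, -12, 3, 9, 16, 28, 43]
  probe: [12, -18, 13] -> [13, 12, -18] -> [-13, -12, 18]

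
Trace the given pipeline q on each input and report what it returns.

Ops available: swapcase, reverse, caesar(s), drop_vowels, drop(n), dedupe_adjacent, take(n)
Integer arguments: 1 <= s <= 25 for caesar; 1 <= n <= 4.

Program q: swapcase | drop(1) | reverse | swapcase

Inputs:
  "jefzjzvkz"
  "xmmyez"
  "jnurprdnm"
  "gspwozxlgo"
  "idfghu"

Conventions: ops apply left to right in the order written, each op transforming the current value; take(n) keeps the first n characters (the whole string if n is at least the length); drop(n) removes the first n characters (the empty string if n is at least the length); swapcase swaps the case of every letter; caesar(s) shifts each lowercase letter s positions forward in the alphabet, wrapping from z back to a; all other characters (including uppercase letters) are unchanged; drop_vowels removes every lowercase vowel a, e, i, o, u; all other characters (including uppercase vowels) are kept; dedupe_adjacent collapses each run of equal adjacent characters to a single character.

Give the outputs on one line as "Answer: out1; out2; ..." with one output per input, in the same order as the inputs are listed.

Execution, op by op:
  "jefzjzvkz" -> "JEFZJZVKZ" -> "EFZJZVKZ" -> "ZKVZJZFE" -> "zkvzjzfe"
  "xmmyez" -> "XMMYEZ" -> "MMYEZ" -> "ZEYMM" -> "zeymm"
  "jnurprdnm" -> "JNURPRDNM" -> "NURPRDNM" -> "MNDRPRUN" -> "mndrprun"
  "gspwozxlgo" -> "GSPWOZXLGO" -> "SPWOZXLGO" -> "OGLXZOWPS" -> "oglxzowps"
  "idfghu" -> "IDFGHU" -> "DFGHU" -> "UHGFD" -> "uhgfd"

"zkvzjzfe"; "zeymm"; "mndrprun"; "oglxzowps"; "uhgfd"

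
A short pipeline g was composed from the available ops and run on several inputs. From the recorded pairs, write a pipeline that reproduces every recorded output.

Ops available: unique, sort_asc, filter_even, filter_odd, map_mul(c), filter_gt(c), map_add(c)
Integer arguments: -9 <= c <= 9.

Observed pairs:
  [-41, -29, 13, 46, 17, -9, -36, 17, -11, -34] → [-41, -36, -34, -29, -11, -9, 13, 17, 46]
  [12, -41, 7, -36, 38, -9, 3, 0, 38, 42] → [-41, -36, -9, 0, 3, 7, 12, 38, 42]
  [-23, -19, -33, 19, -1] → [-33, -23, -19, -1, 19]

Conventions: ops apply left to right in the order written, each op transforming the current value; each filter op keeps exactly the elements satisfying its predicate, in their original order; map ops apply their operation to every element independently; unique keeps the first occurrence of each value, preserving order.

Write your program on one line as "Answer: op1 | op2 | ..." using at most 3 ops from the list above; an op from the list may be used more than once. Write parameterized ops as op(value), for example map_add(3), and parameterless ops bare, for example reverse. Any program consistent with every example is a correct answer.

sort_asc | unique

Check, running the answer program on each example:
  [-41, -29, 13, 46, 17, -9, -36, 17, -11, -34] -> [-41, -36, -34, -29, -11, -9, 13, 17, 17, 46] -> [-41, -36, -34, -29, -11, -9, 13, 17, 46]
  [12, -41, 7, -36, 38, -9, 3, 0, 38, 42] -> [-41, -36, -9, 0, 3, 7, 12, 38, 38, 42] -> [-41, -36, -9, 0, 3, 7, 12, 38, 42]
  [-23, -19, -33, 19, -1] -> [-33, -23, -19, -1, 19] -> [-33, -23, -19, -1, 19]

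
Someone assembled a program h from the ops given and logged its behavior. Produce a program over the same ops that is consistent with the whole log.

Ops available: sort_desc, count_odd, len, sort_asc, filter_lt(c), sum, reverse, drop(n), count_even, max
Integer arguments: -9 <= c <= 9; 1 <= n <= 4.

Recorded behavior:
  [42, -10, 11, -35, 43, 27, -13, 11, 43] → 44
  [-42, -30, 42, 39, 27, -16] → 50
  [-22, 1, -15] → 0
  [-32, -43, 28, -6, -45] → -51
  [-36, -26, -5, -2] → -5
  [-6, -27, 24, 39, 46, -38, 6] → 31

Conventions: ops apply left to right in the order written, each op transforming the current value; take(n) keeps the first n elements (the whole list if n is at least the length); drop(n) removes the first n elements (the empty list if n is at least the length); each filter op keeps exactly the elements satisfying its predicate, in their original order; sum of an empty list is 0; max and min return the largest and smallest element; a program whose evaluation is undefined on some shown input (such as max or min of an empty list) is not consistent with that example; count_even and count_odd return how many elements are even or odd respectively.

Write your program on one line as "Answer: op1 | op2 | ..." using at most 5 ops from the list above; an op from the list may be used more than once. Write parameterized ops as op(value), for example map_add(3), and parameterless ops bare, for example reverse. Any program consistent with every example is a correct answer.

drop(2) | sort_desc | drop(1) | sum

Check, running the answer program on each example:
  [42, -10, 11, -35, 43, 27, -13, 11, 43] -> [11, -35, 43, 27, -13, 11, 43] -> [43, 43, 27, 11, 11, -13, -35] -> [43, 27, 11, 11, -13, -35] -> 44
  [-42, -30, 42, 39, 27, -16] -> [42, 39, 27, -16] -> [42, 39, 27, -16] -> [39, 27, -16] -> 50
  [-22, 1, -15] -> [-15] -> [-15] -> [] -> 0
  [-32, -43, 28, -6, -45] -> [28, -6, -45] -> [28, -6, -45] -> [-6, -45] -> -51
  [-36, -26, -5, -2] -> [-5, -2] -> [-2, -5] -> [-5] -> -5
  [-6, -27, 24, 39, 46, -38, 6] -> [24, 39, 46, -38, 6] -> [46, 39, 24, 6, -38] -> [39, 24, 6, -38] -> 31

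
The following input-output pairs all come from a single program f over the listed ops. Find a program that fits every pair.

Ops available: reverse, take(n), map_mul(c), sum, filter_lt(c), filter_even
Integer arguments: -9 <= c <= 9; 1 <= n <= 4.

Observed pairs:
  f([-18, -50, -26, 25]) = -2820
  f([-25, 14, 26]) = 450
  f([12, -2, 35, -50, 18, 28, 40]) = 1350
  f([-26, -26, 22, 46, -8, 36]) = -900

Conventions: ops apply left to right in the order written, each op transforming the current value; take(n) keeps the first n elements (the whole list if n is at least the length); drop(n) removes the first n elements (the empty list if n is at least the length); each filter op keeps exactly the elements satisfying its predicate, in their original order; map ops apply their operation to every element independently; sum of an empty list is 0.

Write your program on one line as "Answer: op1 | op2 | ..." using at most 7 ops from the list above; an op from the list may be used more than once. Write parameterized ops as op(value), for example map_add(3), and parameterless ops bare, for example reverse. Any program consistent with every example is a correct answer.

take(4) | map_mul(-2) | map_mul(-5) | take(3) | map_mul(3) | sum

Check, running the answer program on each example:
  [-18, -50, -26, 25] -> [-18, -50, -26, 25] -> [36, 100, 52, -50] -> [-180, -500, -260, 250] -> [-180, -500, -260] -> [-540, -1500, -780] -> -2820
  [-25, 14, 26] -> [-25, 14, 26] -> [50, -28, -52] -> [-250, 140, 260] -> [-250, 140, 260] -> [-750, 420, 780] -> 450
  [12, -2, 35, -50, 18, 28, 40] -> [12, -2, 35, -50] -> [-24, 4, -70, 100] -> [120, -20, 350, -500] -> [120, -20, 350] -> [360, -60, 1050] -> 1350
  [-26, -26, 22, 46, -8, 36] -> [-26, -26, 22, 46] -> [52, 52, -44, -92] -> [-260, -260, 220, 460] -> [-260, -260, 220] -> [-780, -780, 660] -> -900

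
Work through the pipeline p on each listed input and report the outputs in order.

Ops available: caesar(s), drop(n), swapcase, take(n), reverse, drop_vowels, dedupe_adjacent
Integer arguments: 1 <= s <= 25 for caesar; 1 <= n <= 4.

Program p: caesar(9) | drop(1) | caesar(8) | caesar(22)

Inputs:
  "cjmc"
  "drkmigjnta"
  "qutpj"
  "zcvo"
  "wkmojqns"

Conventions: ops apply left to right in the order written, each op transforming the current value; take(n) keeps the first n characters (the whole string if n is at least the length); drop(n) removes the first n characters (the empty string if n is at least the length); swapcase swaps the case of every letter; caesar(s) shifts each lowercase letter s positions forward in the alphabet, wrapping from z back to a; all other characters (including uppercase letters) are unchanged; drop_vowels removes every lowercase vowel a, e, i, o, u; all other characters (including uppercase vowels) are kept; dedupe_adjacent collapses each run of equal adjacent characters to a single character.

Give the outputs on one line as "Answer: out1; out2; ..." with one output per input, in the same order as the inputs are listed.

Execution, op by op:
  "cjmc" -> "lsvl" -> "svl" -> "adt" -> "wzp"
  "drkmigjnta" -> "matvrpswcj" -> "atvrpswcj" -> "ibdzxaekr" -> "exzvtwagn"
  "qutpj" -> "zdcys" -> "dcys" -> "lkga" -> "hgcw"
  "zcvo" -> "ilex" -> "lex" -> "tmf" -> "pib"
  "wkmojqns" -> "ftvxszwb" -> "tvxszwb" -> "bdfahej" -> "xzbwdaf"

"wzp"; "exzvtwagn"; "hgcw"; "pib"; "xzbwdaf"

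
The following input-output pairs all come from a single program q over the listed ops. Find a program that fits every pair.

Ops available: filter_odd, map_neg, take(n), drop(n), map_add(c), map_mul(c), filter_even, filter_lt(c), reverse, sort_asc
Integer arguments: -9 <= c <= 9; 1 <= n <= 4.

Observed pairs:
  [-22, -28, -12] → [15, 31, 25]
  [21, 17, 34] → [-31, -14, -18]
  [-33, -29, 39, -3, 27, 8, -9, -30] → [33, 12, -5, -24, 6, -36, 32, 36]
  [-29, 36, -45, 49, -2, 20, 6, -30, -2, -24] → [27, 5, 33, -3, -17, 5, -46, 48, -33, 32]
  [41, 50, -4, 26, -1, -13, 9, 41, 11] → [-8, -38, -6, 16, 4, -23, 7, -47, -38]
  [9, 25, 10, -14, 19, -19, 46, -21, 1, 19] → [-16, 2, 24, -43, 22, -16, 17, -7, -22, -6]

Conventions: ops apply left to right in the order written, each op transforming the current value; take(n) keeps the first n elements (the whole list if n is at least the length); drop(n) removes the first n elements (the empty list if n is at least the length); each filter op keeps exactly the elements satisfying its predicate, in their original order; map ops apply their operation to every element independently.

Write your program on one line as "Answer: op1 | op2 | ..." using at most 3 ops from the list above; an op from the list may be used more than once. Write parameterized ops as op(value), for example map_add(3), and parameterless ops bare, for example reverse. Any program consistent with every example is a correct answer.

map_neg | map_add(3) | reverse

Check, running the answer program on each example:
  [-22, -28, -12] -> [22, 28, 12] -> [25, 31, 15] -> [15, 31, 25]
  [21, 17, 34] -> [-21, -17, -34] -> [-18, -14, -31] -> [-31, -14, -18]
  [-33, -29, 39, -3, 27, 8, -9, -30] -> [33, 29, -39, 3, -27, -8, 9, 30] -> [36, 32, -36, 6, -24, -5, 12, 33] -> [33, 12, -5, -24, 6, -36, 32, 36]
  [-29, 36, -45, 49, -2, 20, 6, -30, -2, -24] -> [29, -36, 45, -49, 2, -20, -6, 30, 2, 24] -> [32, -33, 48, -46, 5, -17, -3, 33, 5, 27] -> [27, 5, 33, -3, -17, 5, -46, 48, -33, 32]
  [41, 50, -4, 26, -1, -13, 9, 41, 11] -> [-41, -50, 4, -26, 1, 13, -9, -41, -11] -> [-38, -47, 7, -23, 4, 16, -6, -38, -8] -> [-8, -38, -6, 16, 4, -23, 7, -47, -38]
  [9, 25, 10, -14, 19, -19, 46, -21, 1, 19] -> [-9, -25, -10, 14, -19, 19, -46, 21, -1, -19] -> [-6, -22, -7, 17, -16, 22, -43, 24, 2, -16] -> [-16, 2, 24, -43, 22, -16, 17, -7, -22, -6]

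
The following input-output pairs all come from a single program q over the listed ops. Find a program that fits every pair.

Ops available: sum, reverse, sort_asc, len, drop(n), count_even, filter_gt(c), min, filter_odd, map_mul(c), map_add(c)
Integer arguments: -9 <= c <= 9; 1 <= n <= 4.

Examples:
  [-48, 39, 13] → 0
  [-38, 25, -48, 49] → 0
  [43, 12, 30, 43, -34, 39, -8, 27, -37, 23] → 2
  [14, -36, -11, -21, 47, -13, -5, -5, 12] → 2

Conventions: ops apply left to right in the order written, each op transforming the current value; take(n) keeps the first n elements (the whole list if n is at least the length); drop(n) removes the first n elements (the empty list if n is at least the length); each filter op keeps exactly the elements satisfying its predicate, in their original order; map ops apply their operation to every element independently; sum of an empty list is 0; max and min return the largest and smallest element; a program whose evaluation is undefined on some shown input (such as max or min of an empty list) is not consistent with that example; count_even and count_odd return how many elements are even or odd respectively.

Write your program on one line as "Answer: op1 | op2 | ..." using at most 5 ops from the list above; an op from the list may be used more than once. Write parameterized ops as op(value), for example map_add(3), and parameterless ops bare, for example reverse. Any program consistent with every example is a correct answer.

map_add(5) | filter_gt(2) | map_add(-3) | reverse | count_even

Check, running the answer program on each example:
  [-48, 39, 13] -> [-43, 44, 18] -> [44, 18] -> [41, 15] -> [15, 41] -> 0
  [-38, 25, -48, 49] -> [-33, 30, -43, 54] -> [30, 54] -> [27, 51] -> [51, 27] -> 0
  [43, 12, 30, 43, -34, 39, -8, 27, -37, 23] -> [48, 17, 35, 48, -29, 44, -3, 32, -32, 28] -> [48, 17, 35, 48, 44, 32, 28] -> [45, 14, 32, 45, 41, 29, 25] -> [25, 29, 41, 45, 32, 14, 45] -> 2
  [14, -36, -11, -21, 47, -13, -5, -5, 12] -> [19, -31, -6, -16, 52, -8, 0, 0, 17] -> [19, 52, 17] -> [16, 49, 14] -> [14, 49, 16] -> 2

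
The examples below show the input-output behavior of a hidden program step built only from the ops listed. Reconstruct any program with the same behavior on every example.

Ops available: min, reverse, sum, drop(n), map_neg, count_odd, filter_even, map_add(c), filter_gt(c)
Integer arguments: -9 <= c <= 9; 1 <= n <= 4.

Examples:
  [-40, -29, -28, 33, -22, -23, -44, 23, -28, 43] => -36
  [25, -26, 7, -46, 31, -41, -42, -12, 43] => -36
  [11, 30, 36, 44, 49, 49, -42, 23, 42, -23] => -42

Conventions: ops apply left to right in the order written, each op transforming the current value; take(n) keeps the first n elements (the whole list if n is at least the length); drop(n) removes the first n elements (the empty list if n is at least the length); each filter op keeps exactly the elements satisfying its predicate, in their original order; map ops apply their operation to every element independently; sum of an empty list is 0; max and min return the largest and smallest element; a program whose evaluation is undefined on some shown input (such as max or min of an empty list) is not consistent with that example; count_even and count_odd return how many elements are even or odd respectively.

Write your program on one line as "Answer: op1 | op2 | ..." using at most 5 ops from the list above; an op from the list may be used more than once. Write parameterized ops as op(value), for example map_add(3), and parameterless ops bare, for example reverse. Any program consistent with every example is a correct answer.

drop(1) | map_neg | map_add(7) | filter_even | min

Check, running the answer program on each example:
  [-40, -29, -28, 33, -22, -23, -44, 23, -28, 43] -> [-29, -28, 33, -22, -23, -44, 23, -28, 43] -> [29, 28, -33, 22, 23, 44, -23, 28, -43] -> [36, 35, -26, 29, 30, 51, -16, 35, -36] -> [36, -26, 30, -16, -36] -> -36
  [25, -26, 7, -46, 31, -41, -42, -12, 43] -> [-26, 7, -46, 31, -41, -42, -12, 43] -> [26, -7, 46, -31, 41, 42, 12, -43] -> [33, 0, 53, -24, 48, 49, 19, -36] -> [0, -24, 48, -36] -> -36
  [11, 30, 36, 44, 49, 49, -42, 23, 42, -23] -> [30, 36, 44, 49, 49, -42, 23, 42, -23] -> [-30, -36, -44, -49, -49, 42, -23, -42, 23] -> [-23, -29, -37, -42, -42, 49, -16, -35, 30] -> [-42, -42, -16, 30] -> -42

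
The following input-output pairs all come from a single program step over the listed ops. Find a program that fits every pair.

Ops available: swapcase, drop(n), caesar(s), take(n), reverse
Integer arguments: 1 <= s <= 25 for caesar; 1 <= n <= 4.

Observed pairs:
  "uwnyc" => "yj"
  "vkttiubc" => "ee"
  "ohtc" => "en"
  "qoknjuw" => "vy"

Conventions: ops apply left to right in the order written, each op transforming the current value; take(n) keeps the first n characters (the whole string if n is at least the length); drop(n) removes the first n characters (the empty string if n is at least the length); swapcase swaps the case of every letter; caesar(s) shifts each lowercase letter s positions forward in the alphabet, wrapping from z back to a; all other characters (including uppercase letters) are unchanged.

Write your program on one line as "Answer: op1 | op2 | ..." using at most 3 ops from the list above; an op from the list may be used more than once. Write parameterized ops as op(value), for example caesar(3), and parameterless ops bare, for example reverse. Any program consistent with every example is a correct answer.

caesar(11) | take(4) | drop(2)

Check, running the answer program on each example:
  "uwnyc" -> "fhyjn" -> "fhyj" -> "yj"
  "vkttiubc" -> "gveetfmn" -> "gvee" -> "ee"
  "ohtc" -> "zsen" -> "zsen" -> "en"
  "qoknjuw" -> "bzvyufh" -> "bzvy" -> "vy"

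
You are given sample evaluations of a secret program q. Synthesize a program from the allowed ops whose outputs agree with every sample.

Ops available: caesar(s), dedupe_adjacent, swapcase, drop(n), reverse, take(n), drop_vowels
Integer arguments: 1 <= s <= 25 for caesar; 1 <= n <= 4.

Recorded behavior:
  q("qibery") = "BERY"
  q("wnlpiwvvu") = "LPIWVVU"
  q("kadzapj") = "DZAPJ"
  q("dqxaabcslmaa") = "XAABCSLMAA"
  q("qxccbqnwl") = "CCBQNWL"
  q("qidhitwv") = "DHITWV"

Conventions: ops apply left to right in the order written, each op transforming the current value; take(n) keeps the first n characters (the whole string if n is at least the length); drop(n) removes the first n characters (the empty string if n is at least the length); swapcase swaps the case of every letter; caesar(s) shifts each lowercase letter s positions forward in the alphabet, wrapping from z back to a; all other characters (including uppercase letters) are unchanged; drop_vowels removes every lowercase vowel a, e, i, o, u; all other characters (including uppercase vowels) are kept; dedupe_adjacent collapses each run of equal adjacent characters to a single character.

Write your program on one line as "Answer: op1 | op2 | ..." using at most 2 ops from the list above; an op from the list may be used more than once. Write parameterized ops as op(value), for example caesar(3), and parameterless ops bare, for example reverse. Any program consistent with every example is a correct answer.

drop(2) | swapcase

Check, running the answer program on each example:
  "qibery" -> "bery" -> "BERY"
  "wnlpiwvvu" -> "lpiwvvu" -> "LPIWVVU"
  "kadzapj" -> "dzapj" -> "DZAPJ"
  "dqxaabcslmaa" -> "xaabcslmaa" -> "XAABCSLMAA"
  "qxccbqnwl" -> "ccbqnwl" -> "CCBQNWL"
  "qidhitwv" -> "dhitwv" -> "DHITWV"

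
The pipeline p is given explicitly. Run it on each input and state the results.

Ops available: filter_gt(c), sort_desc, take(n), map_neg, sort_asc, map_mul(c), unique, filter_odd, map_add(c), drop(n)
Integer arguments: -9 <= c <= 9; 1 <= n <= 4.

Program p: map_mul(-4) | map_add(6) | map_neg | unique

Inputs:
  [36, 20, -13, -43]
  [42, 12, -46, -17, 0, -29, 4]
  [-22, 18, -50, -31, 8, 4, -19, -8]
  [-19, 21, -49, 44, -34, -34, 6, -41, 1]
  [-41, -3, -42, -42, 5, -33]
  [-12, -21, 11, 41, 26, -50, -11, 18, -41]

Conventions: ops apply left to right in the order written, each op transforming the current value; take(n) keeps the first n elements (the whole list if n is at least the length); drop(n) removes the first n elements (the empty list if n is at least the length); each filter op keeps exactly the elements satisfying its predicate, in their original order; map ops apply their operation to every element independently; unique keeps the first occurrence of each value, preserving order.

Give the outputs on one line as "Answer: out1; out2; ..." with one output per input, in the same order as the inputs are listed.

[138, 74, -58, -178]; [162, 42, -190, -74, -6, -122, 10]; [-94, 66, -206, -130, 26, 10, -82, -38]; [-82, 78, -202, 170, -142, 18, -170, -2]; [-170, -18, -174, 14, -138]; [-54, -90, 38, 158, 98, -206, -50, 66, -170]

Execution, op by op:
  [36, 20, -13, -43] -> [-144, -80, 52, 172] -> [-138, -74, 58, 178] -> [138, 74, -58, -178] -> [138, 74, -58, -178]
  [42, 12, -46, -17, 0, -29, 4] -> [-168, -48, 184, 68, 0, 116, -16] -> [-162, -42, 190, 74, 6, 122, -10] -> [162, 42, -190, -74, -6, -122, 10] -> [162, 42, -190, -74, -6, -122, 10]
  [-22, 18, -50, -31, 8, 4, -19, -8] -> [88, -72, 200, 124, -32, -16, 76, 32] -> [94, -66, 206, 130, -26, -10, 82, 38] -> [-94, 66, -206, -130, 26, 10, -82, -38] -> [-94, 66, -206, -130, 26, 10, -82, -38]
  [-19, 21, -49, 44, -34, -34, 6, -41, 1] -> [76, -84, 196, -176, 136, 136, -24, 164, -4] -> [82, -78, 202, -170, 142, 142, -18, 170, 2] -> [-82, 78, -202, 170, -142, -142, 18, -170, -2] -> [-82, 78, -202, 170, -142, 18, -170, -2]
  [-41, -3, -42, -42, 5, -33] -> [164, 12, 168, 168, -20, 132] -> [170, 18, 174, 174, -14, 138] -> [-170, -18, -174, -174, 14, -138] -> [-170, -18, -174, 14, -138]
  [-12, -21, 11, 41, 26, -50, -11, 18, -41] -> [48, 84, -44, -164, -104, 200, 44, -72, 164] -> [54, 90, -38, -158, -98, 206, 50, -66, 170] -> [-54, -90, 38, 158, 98, -206, -50, 66, -170] -> [-54, -90, 38, 158, 98, -206, -50, 66, -170]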